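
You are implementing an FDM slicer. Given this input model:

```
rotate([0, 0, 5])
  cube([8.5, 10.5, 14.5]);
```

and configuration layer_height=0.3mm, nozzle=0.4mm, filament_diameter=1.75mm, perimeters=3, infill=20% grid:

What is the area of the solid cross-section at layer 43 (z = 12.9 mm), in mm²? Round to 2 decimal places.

89.25 mm²

At z = 12.9 mm: the cube is present — its section is the full 8.5×10.5 rectangle (area 89.25 mm²); (whole slice rotated 5° about Z — lengths, areas and connectivity unchanged). Overall, the cross-section is a single solid region. Net area = 89.25 mm².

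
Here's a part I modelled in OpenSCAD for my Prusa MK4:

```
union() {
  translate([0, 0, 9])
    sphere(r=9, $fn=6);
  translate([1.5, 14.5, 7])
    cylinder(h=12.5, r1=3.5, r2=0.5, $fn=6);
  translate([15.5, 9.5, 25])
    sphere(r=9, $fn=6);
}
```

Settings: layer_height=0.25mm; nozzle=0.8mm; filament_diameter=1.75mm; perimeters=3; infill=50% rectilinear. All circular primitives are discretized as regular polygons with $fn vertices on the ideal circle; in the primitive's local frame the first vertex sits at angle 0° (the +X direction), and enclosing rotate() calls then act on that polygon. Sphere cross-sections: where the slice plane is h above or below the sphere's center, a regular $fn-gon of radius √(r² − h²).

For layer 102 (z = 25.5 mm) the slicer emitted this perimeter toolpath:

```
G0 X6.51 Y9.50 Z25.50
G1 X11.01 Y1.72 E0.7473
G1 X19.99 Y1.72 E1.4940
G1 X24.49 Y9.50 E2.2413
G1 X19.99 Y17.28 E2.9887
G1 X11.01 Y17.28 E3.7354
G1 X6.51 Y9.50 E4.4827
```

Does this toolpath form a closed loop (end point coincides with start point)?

yes

Start point (G0): (6.51, 9.50). End point (last G1): the path returns to the start — closed.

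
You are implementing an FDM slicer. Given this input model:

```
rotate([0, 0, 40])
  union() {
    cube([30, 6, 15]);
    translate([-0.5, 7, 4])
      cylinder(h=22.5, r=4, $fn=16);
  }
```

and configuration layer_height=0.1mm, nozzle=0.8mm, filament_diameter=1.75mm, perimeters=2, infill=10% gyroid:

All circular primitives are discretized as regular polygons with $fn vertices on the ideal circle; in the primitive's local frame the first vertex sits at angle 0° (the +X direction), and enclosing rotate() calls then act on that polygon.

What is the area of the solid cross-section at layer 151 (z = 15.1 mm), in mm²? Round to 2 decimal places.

48.98 mm²

At z = 15.1 mm: the cube is absent (z outside [0, 15]); the r=4 cylinder at (-0.5, 7) contributes a regular 16-gon of circumradius 4 (area = (16/2)·4.000²·sin(360°/16) = 48.98 mm²); Combining (union): only the r=4 cylinder at (-0.5, 7) is present, so the union is just that shape — area = 48.98 mm²; (rotated 40° about Z; rotation is an isometry so areas/perimeters/island counts are preserved). Overall, the cross-section is a single solid region. Net area = 48.98 mm².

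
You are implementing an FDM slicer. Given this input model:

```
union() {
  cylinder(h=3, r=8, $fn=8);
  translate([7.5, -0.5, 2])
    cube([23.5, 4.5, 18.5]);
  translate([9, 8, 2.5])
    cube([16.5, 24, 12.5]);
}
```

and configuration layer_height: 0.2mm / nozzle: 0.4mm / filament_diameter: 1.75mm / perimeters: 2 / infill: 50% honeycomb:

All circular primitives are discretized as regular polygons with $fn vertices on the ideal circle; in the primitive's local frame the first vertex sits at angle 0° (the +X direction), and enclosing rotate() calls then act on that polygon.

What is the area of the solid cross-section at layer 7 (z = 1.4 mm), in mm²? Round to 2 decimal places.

181.02 mm²

At z = 1.4 mm: the r=8 cylinder gives a regular 8-gon of circumradius 8 (constant along its height) (area = (8/2)·8.000²·sin(360°/8) = 181.02 mm²); the cube at (7.5, -0.5) is absent (z outside [2, 20.5]); the cube at (9, 8) is absent (z outside [2.5, 15]); Combining (union): only the r=8 cylinder is present, so the union is just that shape — area = 181.02 mm². Overall, the cross-section is a single solid region. Net area = 181.02 mm².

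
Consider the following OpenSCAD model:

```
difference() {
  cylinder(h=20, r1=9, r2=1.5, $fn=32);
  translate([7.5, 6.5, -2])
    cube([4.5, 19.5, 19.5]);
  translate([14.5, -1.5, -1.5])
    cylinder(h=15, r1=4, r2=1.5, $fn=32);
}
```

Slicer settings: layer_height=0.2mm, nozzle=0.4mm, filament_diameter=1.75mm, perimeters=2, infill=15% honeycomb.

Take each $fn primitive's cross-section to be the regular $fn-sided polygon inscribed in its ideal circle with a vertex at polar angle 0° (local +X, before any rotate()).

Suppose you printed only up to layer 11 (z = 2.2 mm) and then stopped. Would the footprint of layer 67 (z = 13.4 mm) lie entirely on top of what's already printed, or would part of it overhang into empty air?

Compare the two slices. At z = 2.2: the cone contributes a regular 32-gon of circumradius 8.175 (interpolated between r1=9 and r2=1.5 at t=0.110) (area = (32/2)·8.175²·sin(360°/32) = 208.61 mm²); the cube at (7.5, 6.5) (footprint 4.5×19.5) is included at this height (area 87.75 mm²); the cone at (14.5, -1.5) contributes a regular 32-gon of circumradius 3.383 (interpolated between r1=4 and r2=1.5 at t=0.247) (area = (32/2)·3.383²·sin(360°/32) = 35.73 mm²); Subtracting the remaining from the first: starting from the cone (208.61 mm²), the 4.5×19.5 cube at (7.5, 6.5) misses the remaining region (no effect); the cone at (14.5, -1.5) misses the remaining region (no effect) — area = 208.61 mm². At z = 13.4: the cone (r1=9→r2=1.5) has section circumradius 3.975 here — a regular 32-gon (area = (32/2)·3.975²·sin(360°/32) = 49.32 mm²); the 4.5×19.5 cube at (7.5, 6.5) contributes its full rectangle (area 87.75 mm²); the cone at (14.5, -1.5): at t=0.993 of its height the radius interpolates to r₁+(r₂−r₁)t = 1.517, giving a regular 32-gon of that circumradius (area = (32/2)·1.517²·sin(360°/32) = 7.18 mm²); Taking the first minus the rest: starting from the cone (49.32 mm²), the 4.5×19.5 cube at (7.5, 6.5) misses the remaining region (no effect); the cone at (14.5, -1.5) misses the remaining region (no effect) — area = 49.32 mm². Checking containment: the cross-section at z = 13.4 is a subset of the cross-section at z = 2.2.

entirely on top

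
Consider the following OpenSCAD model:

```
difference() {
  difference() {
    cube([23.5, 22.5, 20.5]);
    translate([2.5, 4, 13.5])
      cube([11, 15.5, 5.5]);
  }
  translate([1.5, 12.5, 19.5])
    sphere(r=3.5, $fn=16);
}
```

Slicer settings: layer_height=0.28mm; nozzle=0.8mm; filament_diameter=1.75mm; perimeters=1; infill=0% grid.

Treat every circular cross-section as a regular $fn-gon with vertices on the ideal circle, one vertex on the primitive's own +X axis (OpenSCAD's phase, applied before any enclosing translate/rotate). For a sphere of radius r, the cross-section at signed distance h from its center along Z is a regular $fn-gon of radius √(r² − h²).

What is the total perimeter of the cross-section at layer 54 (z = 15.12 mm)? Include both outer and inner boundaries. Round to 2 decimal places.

At z = 15.12 mm: the cube (footprint 23.5×22.5) is included at this height (perimeter 92.00 mm); the 11×15.5 cube at (2.5, 4) contributes its full rectangle (perimeter 53.00 mm); Subtracting the remaining from the first: starting from the 23.5×22.5 cube, the 11×15.5 cube at (2.5, 4) lies wholly inside it (removes its full 170.50 mm² and its 53.00 mm outline becomes a hole wall) — boundary (outer + 1 inner loop) = 145.00 mm; the sphere at (1.5, 12.5) is not intersected at this z (|z−center|=4.380 > r=3.5); Subtracting the remaining from the first: none of the subtracted shapes is present at this height, so that combined region is unchanged — boundary (outer + 1 inner loop) = 145.00 mm. Overall, the cross-section is one region with 1 hole. Total boundary length (outer + inner) = 145.00 mm.

145.00 mm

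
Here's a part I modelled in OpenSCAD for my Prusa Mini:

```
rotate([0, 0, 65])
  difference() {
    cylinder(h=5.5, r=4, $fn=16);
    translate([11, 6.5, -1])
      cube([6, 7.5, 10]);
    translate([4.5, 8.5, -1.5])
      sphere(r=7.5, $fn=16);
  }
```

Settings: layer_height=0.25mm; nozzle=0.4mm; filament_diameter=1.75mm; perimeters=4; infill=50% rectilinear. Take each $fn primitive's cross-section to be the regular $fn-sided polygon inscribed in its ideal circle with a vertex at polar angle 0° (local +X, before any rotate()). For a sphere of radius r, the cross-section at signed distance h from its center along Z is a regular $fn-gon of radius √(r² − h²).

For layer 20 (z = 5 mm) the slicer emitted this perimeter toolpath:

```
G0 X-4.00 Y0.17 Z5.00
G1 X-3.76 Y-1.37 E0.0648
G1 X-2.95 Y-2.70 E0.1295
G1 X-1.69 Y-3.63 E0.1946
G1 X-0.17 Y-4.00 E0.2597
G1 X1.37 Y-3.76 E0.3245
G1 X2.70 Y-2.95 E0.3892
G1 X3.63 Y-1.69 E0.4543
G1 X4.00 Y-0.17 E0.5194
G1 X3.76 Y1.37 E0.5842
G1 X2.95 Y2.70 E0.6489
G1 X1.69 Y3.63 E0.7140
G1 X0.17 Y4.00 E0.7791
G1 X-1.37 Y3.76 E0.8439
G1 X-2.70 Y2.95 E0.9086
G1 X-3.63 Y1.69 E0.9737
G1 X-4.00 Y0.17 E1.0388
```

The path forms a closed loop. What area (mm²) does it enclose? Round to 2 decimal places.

Apply the shoelace formula to the sequence of (X, Y) vertices; enclosed area = 49.04 mm².

49.04 mm²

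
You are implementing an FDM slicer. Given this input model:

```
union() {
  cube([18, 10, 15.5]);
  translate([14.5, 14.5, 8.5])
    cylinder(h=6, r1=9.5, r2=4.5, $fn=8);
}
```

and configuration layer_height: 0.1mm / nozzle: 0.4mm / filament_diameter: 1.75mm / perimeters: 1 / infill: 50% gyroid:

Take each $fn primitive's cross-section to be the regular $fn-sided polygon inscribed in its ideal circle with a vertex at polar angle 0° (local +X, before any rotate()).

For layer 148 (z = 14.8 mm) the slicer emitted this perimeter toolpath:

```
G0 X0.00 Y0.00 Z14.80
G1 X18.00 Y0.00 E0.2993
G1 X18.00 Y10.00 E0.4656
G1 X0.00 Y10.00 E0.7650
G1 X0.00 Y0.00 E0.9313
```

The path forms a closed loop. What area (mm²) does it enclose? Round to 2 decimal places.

Apply the shoelace formula to the sequence of (X, Y) vertices; enclosed area = 180.00 mm².

180.00 mm²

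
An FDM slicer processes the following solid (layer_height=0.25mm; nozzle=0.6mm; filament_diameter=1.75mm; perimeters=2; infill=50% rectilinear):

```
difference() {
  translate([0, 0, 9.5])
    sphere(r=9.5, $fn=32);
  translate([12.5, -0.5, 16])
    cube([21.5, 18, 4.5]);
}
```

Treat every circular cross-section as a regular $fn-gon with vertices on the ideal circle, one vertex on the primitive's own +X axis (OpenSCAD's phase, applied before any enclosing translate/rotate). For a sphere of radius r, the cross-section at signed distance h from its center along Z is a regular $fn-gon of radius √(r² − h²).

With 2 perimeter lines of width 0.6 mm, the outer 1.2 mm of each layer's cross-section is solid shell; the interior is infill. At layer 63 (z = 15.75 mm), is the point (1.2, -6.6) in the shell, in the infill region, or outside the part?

shell

At z = 15.75 mm: the sphere: section is a regular 32-gon, circumradius = √(r²−h²) = √(9.5²−6.25²) = 7.155; the cube at (12.5, -0.5) is not intersected at this z (z outside [16, 20.5]); Subtracting the remaining from the first: none of the subtracted shapes is present at this height, so the r=9.5 sphere is unchanged — 1 connected region. Overall, the cross-section is a single solid region. The nearest boundary edge runs (-0.00, -7.15)→(1.40, -7.02); distance from the point to it = 0.43 mm. The point is inside the cross-section, 0.43 mm from the nearest boundary — within the 1.2 mm shell band (2 × 0.6).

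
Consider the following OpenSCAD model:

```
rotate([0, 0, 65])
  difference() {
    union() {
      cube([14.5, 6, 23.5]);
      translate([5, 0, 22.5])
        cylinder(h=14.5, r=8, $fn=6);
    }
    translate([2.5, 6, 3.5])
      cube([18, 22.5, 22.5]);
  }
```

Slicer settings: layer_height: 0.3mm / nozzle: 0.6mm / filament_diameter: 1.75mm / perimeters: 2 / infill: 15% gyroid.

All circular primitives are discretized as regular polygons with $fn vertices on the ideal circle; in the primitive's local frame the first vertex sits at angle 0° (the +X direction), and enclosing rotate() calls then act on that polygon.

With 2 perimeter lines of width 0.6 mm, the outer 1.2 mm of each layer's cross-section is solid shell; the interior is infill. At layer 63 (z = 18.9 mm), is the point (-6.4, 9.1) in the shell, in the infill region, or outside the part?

At z = 18.9 mm: the cube is present — its section is the full 14.5×6 rectangle; the cylinder at (5, 0) is absent (z outside [22.5, 37]); Taking the union: only the 14.5×6 cube is present, so the union is just that shape — 1 connected region; the 18×22.5 cube at (2.5, 6) contributes its full rectangle; Taking the first minus the rest: starting from the result so far, the 18×22.5 cube at (2.5, 6) misses the remaining region (no effect) — 1 connected region; (rotated 65° about Z; rotation is an isometry so areas/perimeters/island counts are preserved). Overall, the cross-section is a single solid region. Undo the 65° rotation: the query point maps to (5.543, 9.646) in the un-rotated model frame. The nearest boundary edge runs (2.50, 6.00)→(14.50, 6.00); distance from the point to it = 3.65 mm. The point is not inside any of the regions above, so it lies outside the cross-section (3.65 mm from the nearest boundary).

outside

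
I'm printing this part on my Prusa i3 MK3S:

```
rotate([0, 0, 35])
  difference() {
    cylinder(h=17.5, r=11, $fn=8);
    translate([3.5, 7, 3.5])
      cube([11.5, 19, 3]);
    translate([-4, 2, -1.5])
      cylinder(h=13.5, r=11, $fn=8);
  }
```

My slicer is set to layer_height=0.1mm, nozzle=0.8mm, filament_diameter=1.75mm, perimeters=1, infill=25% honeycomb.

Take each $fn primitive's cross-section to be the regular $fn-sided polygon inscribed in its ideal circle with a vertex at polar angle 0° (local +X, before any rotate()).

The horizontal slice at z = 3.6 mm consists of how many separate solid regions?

At z = 3.6 mm: the r=11 cylinder gives a regular 8-gon of circumradius 11 (constant along its height); the cube at (3.5, 7) is present — its section is the full 11.5×19 rectangle; the r=11 cylinder at (-4, 2) contributes a regular 8-gon of circumradius 11; After the difference (first − rest): starting from the r=11 cylinder, the 11.5×19 cube at (3.5, 7) partially overlaps it — only the 7.25 mm² overlap (of its 218.50 mm²) is removed, clipping the outline; the r=11 cylinder at (-4, 2) partially overlaps it — only the 247.95 mm² overlap (of its 342.24 mm²) is removed, clipping the outline — 1 connected region; (whole slice rotated 35° about Z — lengths, areas and connectivity unchanged). The result has 1 disconnected region.

1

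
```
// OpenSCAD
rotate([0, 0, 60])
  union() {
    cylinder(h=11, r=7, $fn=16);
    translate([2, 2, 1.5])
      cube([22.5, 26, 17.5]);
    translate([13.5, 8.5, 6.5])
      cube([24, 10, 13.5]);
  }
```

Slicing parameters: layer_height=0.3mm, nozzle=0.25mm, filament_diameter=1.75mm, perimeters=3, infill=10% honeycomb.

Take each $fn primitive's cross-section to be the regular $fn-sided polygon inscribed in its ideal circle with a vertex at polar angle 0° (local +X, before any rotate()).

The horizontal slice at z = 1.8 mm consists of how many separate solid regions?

1

At z = 1.8 mm: the cylinder: section is a regular 16-gon, circumradius r=7; the cube at (2, 2) (footprint 22.5×26) is included at this height; the cube at (13.5, 8.5) is not intersected at this z (z outside [6.5, 20]); Merging all regions: the regions partially overlap (shared area 14.30 mm²), so overlapping operands fuse into one piece — 1 connected region; (whole slice rotated 60° about Z — lengths, areas and connectivity unchanged). The result has 1 disconnected region.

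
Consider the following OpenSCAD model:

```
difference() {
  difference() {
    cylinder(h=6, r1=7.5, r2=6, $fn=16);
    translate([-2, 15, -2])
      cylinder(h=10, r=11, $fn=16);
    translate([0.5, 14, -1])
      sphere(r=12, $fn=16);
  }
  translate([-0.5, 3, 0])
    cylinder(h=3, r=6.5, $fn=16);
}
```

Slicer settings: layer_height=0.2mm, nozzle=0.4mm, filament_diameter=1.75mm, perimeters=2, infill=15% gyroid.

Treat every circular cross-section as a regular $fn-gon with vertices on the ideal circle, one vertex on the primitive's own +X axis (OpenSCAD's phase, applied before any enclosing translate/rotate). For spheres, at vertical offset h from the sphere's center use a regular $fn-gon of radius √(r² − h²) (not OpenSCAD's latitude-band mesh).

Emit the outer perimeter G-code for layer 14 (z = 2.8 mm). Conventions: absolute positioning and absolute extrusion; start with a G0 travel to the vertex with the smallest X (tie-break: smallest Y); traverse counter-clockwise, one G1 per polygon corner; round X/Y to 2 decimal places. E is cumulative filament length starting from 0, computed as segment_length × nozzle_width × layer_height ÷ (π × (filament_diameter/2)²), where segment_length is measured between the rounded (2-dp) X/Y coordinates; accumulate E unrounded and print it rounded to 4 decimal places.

At z = 2.8 mm: the cone: at t=0.467 of its height the radius interpolates to r₁+(r₂−r₁)t = 6.800, giving a regular 16-gon of that circumradius; the r=11 cylinder at (-2, 15) gives a regular 16-gon of circumradius 11 (constant along its height); the r=12 sphere at (0.5, 14) contributes a regular 16-gon of circumradius √(12²−3.8²) = 11.382; Taking the first minus the rest: starting from the cone, the r=11 cylinder at (-2, 15) partially overlaps it — only the 14.25 mm² overlap (of its 370.44 mm²) is removed, clipping the outline; the r=12 sphere at (0.5, 14) partially overlaps it — only the 14.76 mm² overlap (of its 396.64 mm²) is removed, clipping the outline — 1 connected region; the cylinder at (-0.5, 3): section is a regular 16-gon, circumradius r=6.5; Taking the first minus the rest: starting from that combined region, the r=6.5 cylinder at (-0.5, 3) partially overlaps it — only the 66.67 mm² overlap (of its 129.35 mm²) is removed, clipping the outline — 1 connected region. The outline is a single polygon with 20 vertices. Extrusion per mm of travel: 0.4 × 0.2 / (π × 0.875²) = 0.033260. Accumulating E over each segment gives final E = 1.4543.

G0 X-6.80 Y0.00 Z2.80
G1 X-6.28 Y-2.60 E0.0882
G1 X-4.81 Y-4.81 E0.1765
G1 X-2.60 Y-6.28 E0.2647
G1 X0.00 Y-6.80 E0.3529
G1 X2.60 Y-6.28 E0.4411
G1 X4.81 Y-4.81 E0.5294
G1 X6.28 Y-2.60 E0.6177
G1 X6.80 Y0.00 E0.7059
G1 X6.28 Y2.60 E0.7941
G1 X5.99 Y3.04 E0.8116
G1 X6.00 Y3.00 E0.8130
G1 X5.51 Y0.51 E0.8974
G1 X4.10 Y-1.60 E0.9818
G1 X1.99 Y-3.01 E1.0662
G1 X-0.50 Y-3.50 E1.1506
G1 X-2.99 Y-3.01 E1.2350
G1 X-5.10 Y-1.60 E1.3194
G1 X-6.51 Y0.51 E1.4038
G1 X-6.60 Y1.00 E1.4204
G1 X-6.80 Y0.00 E1.4543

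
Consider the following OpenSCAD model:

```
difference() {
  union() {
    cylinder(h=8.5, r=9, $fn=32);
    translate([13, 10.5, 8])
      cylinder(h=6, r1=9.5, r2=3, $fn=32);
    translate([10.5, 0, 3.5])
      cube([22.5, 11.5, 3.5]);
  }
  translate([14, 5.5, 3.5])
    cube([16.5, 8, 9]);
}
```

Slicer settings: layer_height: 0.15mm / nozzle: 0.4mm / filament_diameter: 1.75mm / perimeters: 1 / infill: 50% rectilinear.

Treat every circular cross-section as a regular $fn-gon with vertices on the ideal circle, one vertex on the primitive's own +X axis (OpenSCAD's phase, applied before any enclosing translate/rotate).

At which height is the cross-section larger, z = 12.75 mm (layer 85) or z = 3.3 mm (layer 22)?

Layer 85 (z = 12.75): the cylinder does not reach this height (z outside [0, 8.5]); the cone at (13, 10.5) contributes a regular 32-gon of circumradius 4.354 (interpolated between r1=9.5 and r2=3 at t=0.792) (area = (32/2)·4.354²·sin(360°/32) = 59.18 mm²); the cube at (10.5, 0) is absent (z outside [3.5, 7]); Merging all regions: only the cone at (13, 10.5) is present, so the union is just that shape — area = 59.18 mm²; the cube at (14, 5.5) does not reach this height (z outside [3.5, 12.5]); Taking the first minus the rest: none of the subtracted shapes is present at this height, so the result so far is unchanged — area = 59.18 mm². So its area = 59.18 mm². Layer 22 (z = 3.3): the r=9 cylinder contributes a regular 32-gon of circumradius 9 (area = (32/2)·9.000²·sin(360°/32) = 252.84 mm²); the cone at (13, 10.5) is absent (z outside [8, 14]); the cube at (10.5, 0) does not reach this height (z outside [3.5, 7]); Taking the union: only the r=9 cylinder is present, so the union is just that shape — area = 252.84 mm²; the cube at (14, 5.5) is not intersected at this z (z outside [3.5, 12.5]); After the difference (first − rest): none of the subtracted shapes is present at this height, so that combined region is unchanged — area = 252.84 mm². So its area = 252.84 mm². Layer 22 is larger (252.84 vs 59.18 mm²).

layer 22 (z = 3.3 mm)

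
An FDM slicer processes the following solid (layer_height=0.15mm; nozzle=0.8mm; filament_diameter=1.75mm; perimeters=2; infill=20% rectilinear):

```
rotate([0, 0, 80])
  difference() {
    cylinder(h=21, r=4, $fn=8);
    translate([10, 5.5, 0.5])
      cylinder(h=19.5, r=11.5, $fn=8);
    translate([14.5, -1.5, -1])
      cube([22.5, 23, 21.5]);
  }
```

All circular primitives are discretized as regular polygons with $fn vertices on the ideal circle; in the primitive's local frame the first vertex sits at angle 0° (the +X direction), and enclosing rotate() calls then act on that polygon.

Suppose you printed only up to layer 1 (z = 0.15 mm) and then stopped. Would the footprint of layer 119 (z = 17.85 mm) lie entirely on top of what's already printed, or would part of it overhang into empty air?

Compare the two slices. At z = 0.15: the r=4 cylinder gives a regular 8-gon of circumradius 4 (constant along its height) (area = (8/2)·4.000²·sin(360°/8) = 45.25 mm²); the cylinder at (10, 5.5) is not intersected at this z (z outside [0.5, 20]); the cube at (14.5, -1.5) (footprint 22.5×23) is included at this height (area 517.50 mm²); After the difference (first − rest): starting from the r=4 cylinder (45.25 mm²), the 22.5×23 cube at (14.5, -1.5) misses the remaining region (no effect) — area = 45.25 mm²; (rotated 80° about Z; rotation is an isometry so areas/perimeters/island counts are preserved). At z = 17.85: the cylinder: section is a regular 8-gon, circumradius r=4 (area = (8/2)·4.000²·sin(360°/8) = 45.25 mm²); the r=11.5 cylinder at (10, 5.5) contributes a regular 8-gon of circumradius 11.5 (area = (8/2)·11.500²·sin(360°/8) = 374.06 mm²); the cube at (14.5, -1.5) is present — its section is the full 22.5×23 rectangle (area 517.50 mm²); Taking the first minus the rest: starting from the r=4 cylinder (45.25 mm²), the r=11.5 cylinder at (10, 5.5) partially overlaps it — only the 17.16 mm² overlap (of its 374.06 mm²) is removed, clipping the outline; the 22.5×23 cube at (14.5, -1.5) misses the remaining region (no effect) — area = 28.09 mm²; (rotated 80° about Z; rotation is an isometry so areas/perimeters/island counts are preserved). Checking containment: the cross-section at z = 17.85 is a subset of the cross-section at z = 0.15.

entirely on top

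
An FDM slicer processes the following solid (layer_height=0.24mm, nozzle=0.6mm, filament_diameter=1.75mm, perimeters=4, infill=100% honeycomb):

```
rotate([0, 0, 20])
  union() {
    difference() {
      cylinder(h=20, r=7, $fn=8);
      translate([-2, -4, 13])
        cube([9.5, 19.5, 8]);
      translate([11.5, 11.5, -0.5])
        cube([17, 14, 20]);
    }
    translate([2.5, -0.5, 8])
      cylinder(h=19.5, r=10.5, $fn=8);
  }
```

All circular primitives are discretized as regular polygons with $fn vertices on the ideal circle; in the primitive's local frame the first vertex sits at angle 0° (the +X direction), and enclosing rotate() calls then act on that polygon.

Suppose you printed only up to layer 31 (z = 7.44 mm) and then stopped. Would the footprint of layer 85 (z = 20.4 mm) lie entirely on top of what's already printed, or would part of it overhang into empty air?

Compare the two slices. At z = 7.44: the r=7 cylinder gives a regular 8-gon of circumradius 7 (constant along its height) (area = (8/2)·7.000²·sin(360°/8) = 138.59 mm²); the cube at (-2, -4) is absent (z outside [13, 21]); the 17×14 cube at (11.5, 11.5) contributes its full rectangle (area 238.00 mm²); Taking the first minus the rest: starting from the r=7 cylinder (138.59 mm²), the 17×14 cube at (11.5, 11.5) misses the remaining region (no effect) — area = 138.59 mm²; the cylinder at (2.5, -0.5) does not reach this height (z outside [8, 27.5]); Combining (union): only that combined region is present, so the union is just that shape — area = 138.59 mm²; (whole slice rotated 20° about Z — lengths, areas and connectivity unchanged). At z = 20.4: the cylinder is not intersected at this z (z outside [0, 20]); the cube at (-2, -4) (footprint 9.5×19.5) is included at this height (area 185.25 mm²); the cube at (11.5, 11.5) is not intersected at this z (z outside [-0.5, 19.5]); After the difference (first − rest): the first operand is absent here, so nothing remains; the r=10.5 cylinder at (2.5, -0.5) contributes a regular 8-gon of circumradius 10.5 (area = (8/2)·10.500²·sin(360°/8) = 311.83 mm²); Taking the union: only the r=10.5 cylinder at (2.5, -0.5) is present, so the union is just that shape — area = 311.83 mm²; (rotated 20° about Z; rotation is an isometry so areas/perimeters/island counts are preserved). Checking containment: at z = 20.4 the cross-section extends beyond the z = 7.44 cross-section by about 173.24 mm².

part overhangs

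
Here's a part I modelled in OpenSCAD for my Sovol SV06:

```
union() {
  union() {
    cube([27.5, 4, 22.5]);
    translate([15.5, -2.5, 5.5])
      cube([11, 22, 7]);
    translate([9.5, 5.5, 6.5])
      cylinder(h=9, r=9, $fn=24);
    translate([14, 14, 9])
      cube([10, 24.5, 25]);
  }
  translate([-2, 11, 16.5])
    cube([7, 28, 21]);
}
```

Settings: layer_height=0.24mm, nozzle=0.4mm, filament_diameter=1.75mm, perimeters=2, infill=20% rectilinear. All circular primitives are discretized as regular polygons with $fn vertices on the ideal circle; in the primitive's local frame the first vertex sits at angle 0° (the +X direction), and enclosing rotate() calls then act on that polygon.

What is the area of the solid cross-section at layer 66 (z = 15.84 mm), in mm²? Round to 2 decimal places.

At z = 15.84 mm: the cube (footprint 27.5×4) is included at this height (area 110.00 mm²); the cube at (15.5, -2.5) is absent (z outside [5.5, 12.5]); the cylinder at (9.5, 5.5) is absent (z outside [6.5, 15.5]); the cube at (14, 14) is present — its section is the full 10×24.5 rectangle (area 245.00 mm²); Taking the union: the 2 present regions are separate (no shared area or edge), so areas and boundary lengths simply add and each stays a separate island — area = 355.00 mm²; the cube at (-2, 11) does not reach this height (z outside [16.5, 37.5]); Combining (union): only the result so far is present, so the union is just that shape — area = 355.00 mm². Overall, the cross-section has 2 separate islands. Net area = 355.00 mm².

355.00 mm²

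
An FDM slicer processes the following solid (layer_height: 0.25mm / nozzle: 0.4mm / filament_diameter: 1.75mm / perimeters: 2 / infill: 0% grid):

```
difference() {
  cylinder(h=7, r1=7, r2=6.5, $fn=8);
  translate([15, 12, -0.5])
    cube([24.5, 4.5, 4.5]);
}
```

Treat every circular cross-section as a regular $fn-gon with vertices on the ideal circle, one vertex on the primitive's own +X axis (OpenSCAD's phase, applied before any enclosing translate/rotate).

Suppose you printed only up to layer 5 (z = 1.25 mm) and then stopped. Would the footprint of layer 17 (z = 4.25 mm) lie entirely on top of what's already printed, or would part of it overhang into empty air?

entirely on top

Compare the two slices. At z = 1.25: the cone: at t=0.179 of its height the radius interpolates to r₁+(r₂−r₁)t = 6.911, giving a regular 8-gon of that circumradius (area = (8/2)·6.911²·sin(360°/8) = 135.08 mm²); the 24.5×4.5 cube at (15, 12) contributes its full rectangle (area 110.25 mm²); Subtracting the remaining from the first: starting from the cone (135.08 mm²), the 24.5×4.5 cube at (15, 12) misses the remaining region (no effect) — area = 135.08 mm². At z = 4.25: the cone: at t=0.607 of its height the radius interpolates to r₁+(r₂−r₁)t = 6.696, giving a regular 8-gon of that circumradius (area = (8/2)·6.696²·sin(360°/8) = 126.83 mm²); the cube at (15, 12) is absent (z outside [-0.5, 4]); Subtracting the remaining from the first: none of the subtracted shapes is present at this height, so the cone is unchanged — area = 126.83 mm². Checking containment: the cross-section at z = 4.25 is a subset of the cross-section at z = 1.25.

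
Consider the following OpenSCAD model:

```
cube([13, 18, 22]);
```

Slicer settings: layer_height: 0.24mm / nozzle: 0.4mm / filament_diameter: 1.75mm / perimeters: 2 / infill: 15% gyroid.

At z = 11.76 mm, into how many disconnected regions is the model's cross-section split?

At z = 11.76 mm: the 13×18 cube contributes its full rectangle. The result has 1 disconnected region.

1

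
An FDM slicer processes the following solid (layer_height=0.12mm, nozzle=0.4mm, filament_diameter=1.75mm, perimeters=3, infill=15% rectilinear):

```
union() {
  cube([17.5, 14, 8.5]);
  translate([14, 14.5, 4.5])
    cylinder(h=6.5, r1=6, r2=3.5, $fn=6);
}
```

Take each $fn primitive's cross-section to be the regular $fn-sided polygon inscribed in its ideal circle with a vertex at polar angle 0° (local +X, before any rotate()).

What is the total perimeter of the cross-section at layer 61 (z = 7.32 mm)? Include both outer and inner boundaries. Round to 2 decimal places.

71.08 mm

At z = 7.32 mm: the cube (footprint 17.5×14) is included at this height (perimeter 63.00 mm); the cone at (14, 14.5) contributes a regular 6-gon of circumradius 4.915 (interpolated between r1=6 and r2=3.5 at t=0.434) (perimeter = 2·6·4.915·sin(180°/6) = 29.49 mm); Combining (union): the regions partially overlap (shared area 25.52 mm²), so the edge portions inside another operand are dropped and the merged outline is re-measured after clipping — boundary = 71.08 mm. Overall, the cross-section is a single solid region. Total boundary length (outer) = 71.08 mm.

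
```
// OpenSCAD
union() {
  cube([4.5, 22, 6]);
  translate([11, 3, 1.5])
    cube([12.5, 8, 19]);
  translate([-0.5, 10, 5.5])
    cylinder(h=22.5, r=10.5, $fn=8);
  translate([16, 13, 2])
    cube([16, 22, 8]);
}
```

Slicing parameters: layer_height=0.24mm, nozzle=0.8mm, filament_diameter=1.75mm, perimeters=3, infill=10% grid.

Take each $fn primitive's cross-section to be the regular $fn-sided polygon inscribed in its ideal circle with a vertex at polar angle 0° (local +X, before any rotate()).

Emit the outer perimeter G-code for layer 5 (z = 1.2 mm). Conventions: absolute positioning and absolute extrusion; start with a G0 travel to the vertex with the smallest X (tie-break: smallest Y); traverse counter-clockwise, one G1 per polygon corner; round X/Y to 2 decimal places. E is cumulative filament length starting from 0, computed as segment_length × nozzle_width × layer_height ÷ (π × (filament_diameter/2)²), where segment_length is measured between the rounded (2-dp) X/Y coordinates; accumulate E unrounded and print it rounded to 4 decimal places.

G0 X0.00 Y0.00 Z1.20
G1 X4.50 Y0.00 E0.3592
G1 X4.50 Y22.00 E2.1153
G1 X0.00 Y22.00 E2.4746
G1 X0.00 Y0.00 E4.2307

At z = 1.2 mm: the cube (footprint 4.5×22) is included at this height; the cube at (11, 3) is absent (z outside [1.5, 20.5]); the cylinder at (-0.5, 10) is not intersected at this z (z outside [5.5, 28]); the cube at (16, 13) is not intersected at this z (z outside [2, 10]); Combining (union): only the 4.5×22 cube is present, so the union is just that shape — 1 connected region. The outline is a single polygon with 4 vertices. Extrusion per mm of travel: 0.8 × 0.24 / (π × 0.875²) = 0.079824. Accumulating E over each segment gives final E = 4.2307.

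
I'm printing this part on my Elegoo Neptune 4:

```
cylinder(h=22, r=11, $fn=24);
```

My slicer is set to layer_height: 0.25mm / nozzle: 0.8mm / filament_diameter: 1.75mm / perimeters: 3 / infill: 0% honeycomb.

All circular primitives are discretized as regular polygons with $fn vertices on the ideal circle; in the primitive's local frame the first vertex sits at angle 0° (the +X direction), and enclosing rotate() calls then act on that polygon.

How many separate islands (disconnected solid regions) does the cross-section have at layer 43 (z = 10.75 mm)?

1

At z = 10.75 mm: the cylinder: section is a regular 24-gon, circumradius r=11. Overall, the cross-section is a single solid region. Island count = 1.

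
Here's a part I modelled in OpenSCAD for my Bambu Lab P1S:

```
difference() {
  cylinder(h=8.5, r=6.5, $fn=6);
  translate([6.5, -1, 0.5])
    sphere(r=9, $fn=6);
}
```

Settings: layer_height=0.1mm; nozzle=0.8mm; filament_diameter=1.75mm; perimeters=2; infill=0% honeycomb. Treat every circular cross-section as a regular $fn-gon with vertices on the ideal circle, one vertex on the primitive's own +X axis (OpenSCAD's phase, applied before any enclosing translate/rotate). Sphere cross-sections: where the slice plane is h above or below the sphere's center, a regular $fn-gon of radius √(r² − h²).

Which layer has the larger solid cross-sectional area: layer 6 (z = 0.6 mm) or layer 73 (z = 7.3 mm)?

Layer 6 (z = 0.6): the r=6.5 cylinder contributes a regular 6-gon of circumradius 6.5 (area = (6/2)·6.500²·sin(360°/6) = 109.77 mm²); the sphere at (6.5, -1): section is a regular 6-gon, circumradius = √(r²−h²) = √(9²−0.1²) = 8.999 (area = (6/2)·8.999²·sin(360°/6) = 210.42 mm²); After the difference (first − rest): starting from the r=6.5 cylinder (109.77 mm²), the r=9 sphere at (6.5, -1) partially overlaps it — only the 64.15 mm² overlap (of its 210.42 mm²) is removed, clipping the outline — area = 45.62 mm². So its area = 45.62 mm². Layer 73 (z = 7.3): the cylinder: section is a regular 6-gon, circumradius r=6.5 (area = (6/2)·6.500²·sin(360°/6) = 109.77 mm²); the r=9 sphere at (6.5, -1) contributes a regular 6-gon of circumradius √(9²−6.8²) = 5.896 (area = (6/2)·5.896²·sin(360°/6) = 90.31 mm²); After the difference (first − rest): starting from the r=6.5 cylinder (109.77 mm²), the r=9 sphere at (6.5, -1) partially overlaps it — only the 29.67 mm² overlap (of its 90.31 mm²) is removed, clipping the outline — area = 80.10 mm². So its area = 80.10 mm². Layer 73 is larger (80.10 vs 45.62 mm²).

layer 73 (z = 7.3 mm)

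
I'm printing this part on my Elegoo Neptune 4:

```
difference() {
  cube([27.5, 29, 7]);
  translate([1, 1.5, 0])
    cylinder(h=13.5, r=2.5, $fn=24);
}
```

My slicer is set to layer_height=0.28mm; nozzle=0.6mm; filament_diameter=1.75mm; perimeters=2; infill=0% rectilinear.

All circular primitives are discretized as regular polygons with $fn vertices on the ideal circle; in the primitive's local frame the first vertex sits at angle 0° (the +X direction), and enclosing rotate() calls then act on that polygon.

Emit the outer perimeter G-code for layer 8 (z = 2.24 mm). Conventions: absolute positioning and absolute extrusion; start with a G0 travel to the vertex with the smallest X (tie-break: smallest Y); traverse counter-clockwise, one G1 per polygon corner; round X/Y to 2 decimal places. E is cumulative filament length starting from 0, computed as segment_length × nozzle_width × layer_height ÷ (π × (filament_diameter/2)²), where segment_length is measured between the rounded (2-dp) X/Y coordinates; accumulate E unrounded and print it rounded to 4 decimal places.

G0 X0.00 Y3.77 Z2.24
G1 X0.35 Y3.91 E0.0263
G1 X1.00 Y4.00 E0.0722
G1 X1.65 Y3.91 E0.1180
G1 X2.25 Y3.67 E0.1631
G1 X2.77 Y3.27 E0.2090
G1 X3.17 Y2.75 E0.2548
G1 X3.41 Y2.15 E0.2999
G1 X3.50 Y1.50 E0.3457
G1 X3.41 Y0.85 E0.3916
G1 X3.17 Y0.25 E0.4367
G1 X2.97 Y0.00 E0.4591
G1 X27.50 Y0.00 E2.1724
G1 X27.50 Y29.00 E4.1979
G1 X0.00 Y29.00 E6.1187
G1 X0.00 Y3.77 E7.8809

At z = 2.24 mm: the 27.5×29 cube contributes its full rectangle; the r=2.5 cylinder at (1, 1.5) contributes a regular 24-gon of circumradius 2.5; After the difference (first − rest): starting from the 27.5×29 cube, the r=2.5 cylinder at (1, 1.5) partially overlaps it — only the 12.26 mm² overlap (of its 19.41 mm²) is removed, clipping the outline — 1 connected region. The outline is a single polygon with 15 vertices. Extrusion per mm of travel: 0.6 × 0.28 / (π × 0.875²) = 0.069846. Accumulating E over each segment gives final E = 7.8809.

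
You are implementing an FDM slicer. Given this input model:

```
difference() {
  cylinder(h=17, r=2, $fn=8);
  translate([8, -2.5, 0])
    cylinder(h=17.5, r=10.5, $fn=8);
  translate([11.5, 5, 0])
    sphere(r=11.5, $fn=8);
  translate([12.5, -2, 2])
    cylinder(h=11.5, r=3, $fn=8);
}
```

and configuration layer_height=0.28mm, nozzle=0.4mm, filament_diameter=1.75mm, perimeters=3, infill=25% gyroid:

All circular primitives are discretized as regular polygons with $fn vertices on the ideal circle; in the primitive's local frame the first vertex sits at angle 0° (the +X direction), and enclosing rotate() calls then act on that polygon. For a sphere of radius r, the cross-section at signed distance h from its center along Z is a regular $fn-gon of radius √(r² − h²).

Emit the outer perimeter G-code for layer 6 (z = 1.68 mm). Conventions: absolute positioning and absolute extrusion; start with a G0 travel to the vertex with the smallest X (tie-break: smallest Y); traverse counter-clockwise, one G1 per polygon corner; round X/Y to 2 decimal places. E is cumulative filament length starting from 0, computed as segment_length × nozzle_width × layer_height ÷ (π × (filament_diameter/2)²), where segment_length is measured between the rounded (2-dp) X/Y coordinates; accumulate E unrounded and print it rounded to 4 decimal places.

G0 X-2.00 Y0.00 Z1.68
G1 X-1.73 Y-0.65 E0.0328
G1 X-0.77 Y1.68 E0.1501
G1 X-1.41 Y1.41 E0.1825
G1 X-2.00 Y0.00 E0.2536

At z = 1.68 mm: the r=2 cylinder contributes a regular 8-gon of circumradius 2; the r=10.5 cylinder at (8, -2.5) contributes a regular 8-gon of circumradius 10.5; the r=11.5 sphere at (11.5, 5) contributes a regular 8-gon of circumradius √(11.5²−1.68²) = 11.377; the cylinder at (12.5, -2) is absent (z outside [2, 13.5]); After the difference (first − rest): starting from the r=2 cylinder, the r=10.5 cylinder at (8, -2.5) partially overlaps it — only the 10.31 mm² overlap (of its 311.83 mm²) is removed, clipping the outline; the r=11.5 sphere at (11.5, 5) misses the remaining region (no effect) — 1 connected region. The outline is a single polygon with 4 vertices. Extrusion per mm of travel: 0.4 × 0.28 / (π × 0.875²) = 0.046564. Accumulating E over each segment gives final E = 0.2536.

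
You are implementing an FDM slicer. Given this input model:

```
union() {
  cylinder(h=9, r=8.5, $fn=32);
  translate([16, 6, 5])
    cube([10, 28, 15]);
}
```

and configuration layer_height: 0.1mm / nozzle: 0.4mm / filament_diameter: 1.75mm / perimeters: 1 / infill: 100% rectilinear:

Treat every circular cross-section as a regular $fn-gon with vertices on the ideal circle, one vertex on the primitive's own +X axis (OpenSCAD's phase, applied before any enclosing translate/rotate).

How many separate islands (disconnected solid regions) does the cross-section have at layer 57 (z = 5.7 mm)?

At z = 5.7 mm: the r=8.5 cylinder gives a regular 32-gon of circumradius 8.5 (constant along its height); the 10×28 cube at (16, 6) contributes its full rectangle; Merging all regions: the 2 present regions are separate (no shared area or edge), so areas and boundary lengths simply add and each stays a separate island — 2 connected regions. Overall, the cross-section has 2 separate islands. Island count = 2.

2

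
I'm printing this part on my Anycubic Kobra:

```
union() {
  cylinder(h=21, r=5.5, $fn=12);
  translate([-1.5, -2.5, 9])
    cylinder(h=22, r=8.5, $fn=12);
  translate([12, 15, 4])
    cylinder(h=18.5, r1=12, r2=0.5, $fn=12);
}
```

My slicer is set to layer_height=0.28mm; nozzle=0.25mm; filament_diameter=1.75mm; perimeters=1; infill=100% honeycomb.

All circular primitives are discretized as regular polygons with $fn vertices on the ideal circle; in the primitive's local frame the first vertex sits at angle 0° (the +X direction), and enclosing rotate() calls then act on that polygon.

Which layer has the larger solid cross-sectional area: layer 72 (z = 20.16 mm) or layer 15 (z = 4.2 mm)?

Layer 72 (z = 20.16): the r=5.5 cylinder gives a regular 12-gon of circumradius 5.5 (constant along its height) (area = (12/2)·5.500²·sin(360°/12) = 90.75 mm²); the r=8.5 cylinder at (-1.5, -2.5) gives a regular 12-gon of circumradius 8.5 (constant along its height) (area = (12/2)·8.500²·sin(360°/12) = 216.75 mm²); the cone at (12, 15): at t=0.874 of its height the radius interpolates to r₁+(r₂−r₁)t = 1.955, giving a regular 12-gon of that circumradius (area = (12/2)·1.955²·sin(360°/12) = 11.46 mm²); Combining (union): the regions partially overlap — summed areas 318.96 mm² minus the doubly-counted overlap 90.75 mm² gives 228.21 mm² — area = 228.21 mm². So its area = 228.21 mm². Layer 15 (z = 4.2): the r=5.5 cylinder gives a regular 12-gon of circumradius 5.5 (constant along its height) (area = (12/2)·5.500²·sin(360°/12) = 90.75 mm²); the cylinder at (-1.5, -2.5) is absent (z outside [9, 31]); the cone at (12, 15) contributes a regular 12-gon of circumradius 11.876 (interpolated between r1=12 and r2=0.5 at t=0.011) (area = (12/2)·11.876²·sin(360°/12) = 423.10 mm²); Combining (union): the 2 present regions are separate (no shared area or edge), so areas and boundary lengths simply add and each stays a separate island — area = 513.85 mm². So its area = 513.85 mm². Layer 15 is larger (513.85 vs 228.21 mm²).

layer 15 (z = 4.2 mm)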